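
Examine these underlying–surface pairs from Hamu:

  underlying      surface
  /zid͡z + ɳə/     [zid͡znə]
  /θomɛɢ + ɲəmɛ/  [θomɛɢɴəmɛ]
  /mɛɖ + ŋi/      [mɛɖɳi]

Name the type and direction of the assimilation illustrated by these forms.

progressive place assimilation

Underlying /ɳ/ is realised as [n] next to /d͡z/; /d͡z/ itself does not change.
The change retroflex → alveolar matches the place of the preceding /d͡z/, identifying this as place assimilation.
Manner and voice are unchanged, so the assimilation is partial, not total.
Checking the remaining alternations: /ɲ/ → [ɴ] after /ɢ/ (palatal → uvular, matching uvular); /ŋ/ → [ɳ] after /ɖ/ (velar → retroflex, matching retroflex) — only place changes, and always toward the preceding segment.
Since the segment that changes follows the conditioning segment, the assimilation is progressive.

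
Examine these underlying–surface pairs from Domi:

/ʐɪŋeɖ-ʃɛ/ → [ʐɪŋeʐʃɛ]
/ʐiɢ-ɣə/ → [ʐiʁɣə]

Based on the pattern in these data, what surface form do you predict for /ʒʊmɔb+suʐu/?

[ʒʊmɔβsuʐu]

The data show regressive manner assimilation: /ɖ/ → [ʐ] before /ʃ/; /ɢ/ → [ʁ] before /ɣ/. In each pair only manner changes, matching the following consonant, while place and voice stay constant.
/b/ is a voiced bilabial stop. The following trigger /s/ is a fricative, so /b/ must become a fricative as well.
Changing only its manner to fricative gives [β] — the voiced bilabial fricative.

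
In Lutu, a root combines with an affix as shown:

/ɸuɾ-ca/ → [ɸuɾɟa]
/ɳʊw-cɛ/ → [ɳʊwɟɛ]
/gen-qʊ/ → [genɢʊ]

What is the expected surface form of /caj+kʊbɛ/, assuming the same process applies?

The data show progressive voicing assimilation: /c/ → [ɟ] after /ɾ/; /c/ → [ɟ] after /w/; /q/ → [ɢ] after /n/. In each pair only voicing changes, matching the preceding consonant, while place and manner stay constant.
/k/ is a voiceless velar stop. The preceding trigger /j/ is voiced, so /k/ must become voiced as well.
The voiced velar stop is [g], so /k/ → [g].

[cajgʊbɛ]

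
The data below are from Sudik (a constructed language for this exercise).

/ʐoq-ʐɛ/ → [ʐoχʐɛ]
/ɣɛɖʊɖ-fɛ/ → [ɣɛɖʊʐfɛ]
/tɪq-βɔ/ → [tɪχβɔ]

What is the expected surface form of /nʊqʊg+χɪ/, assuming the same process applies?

[nʊqʊɣχɪ]

The data show regressive manner assimilation: /q/ → [χ] before /ʐ/; /ɖ/ → [ʐ] before /f/; /q/ → [χ] before /β/. In each pair only manner changes, matching the following consonant, while place and voice stay constant.
/g/ is a voiced velar stop. The following trigger /χ/ is a fricative, so /g/ must become a fricative as well.
A voiced velar fricative is [ɣ], so the surface segment is [ɣ].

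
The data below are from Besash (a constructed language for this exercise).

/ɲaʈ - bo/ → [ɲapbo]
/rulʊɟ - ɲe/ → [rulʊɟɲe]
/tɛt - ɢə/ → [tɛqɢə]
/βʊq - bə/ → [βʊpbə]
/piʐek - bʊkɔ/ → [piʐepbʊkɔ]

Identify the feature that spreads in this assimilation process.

The segment that alternates is /ʈ/, which surfaces as [p] when adjacent to /b/.
The change retroflex → bilabial matches the place of the following /b/, identifying this as place assimilation.
The other alternating forms pattern the same way: /t/ → [q] before /ɢ/ (alveolar → uvular, matching uvular); /q/ → [p] before /b/ (uvular → bilabial, matching bilabial); /k/ → [p] before /b/ (velar → bilabial, matching bilabial) — only place changes, and always toward the following segment.
Nothing changes in [rulʊɟɲe]: there the adjacent consonants already agree in place (/ɟ/ and /ɲ/ are both palatal), so this form is consistent with the same rule.

place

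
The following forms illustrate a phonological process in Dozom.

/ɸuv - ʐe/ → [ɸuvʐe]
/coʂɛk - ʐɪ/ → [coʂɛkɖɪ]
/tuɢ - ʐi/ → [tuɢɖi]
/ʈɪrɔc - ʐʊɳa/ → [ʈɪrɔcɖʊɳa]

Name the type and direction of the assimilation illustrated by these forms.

The segment that alternates is /ʐ/, which surfaces as [ɖ] when adjacent to /k/.
/ʐ/ is a fricative while /k/ is a stop; the output [ɖ] is a stop, matching the trigger — so the feature that spreads is manner.
Place and voice are unchanged, so the assimilation is partial, not total.
The other alternating forms pattern the same way: /ʐ/ → [ɖ] after /ɢ/ (fricative → stop, matching a stop); /ʐ/ → [ɖ] after /c/ (fricative → stop, matching a stop) — only manner changes, and always toward the preceding segment.
Nothing changes in [ɸuvʐe]: there the adjacent consonants already agree in manner (/ʐ/ and /v/ are both fricatives), so this form is consistent with the same rule.
Since the segment that changes follows the conditioning segment, the assimilation is progressive.

progressive manner assimilation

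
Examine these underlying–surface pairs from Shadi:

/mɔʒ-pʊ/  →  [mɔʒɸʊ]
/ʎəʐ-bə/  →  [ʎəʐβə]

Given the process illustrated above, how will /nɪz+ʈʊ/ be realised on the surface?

The data show progressive manner assimilation: /p/ → [ɸ] after /ʒ/; /b/ → [β] after /ʐ/. In each pair only manner changes, matching the preceding consonant, while place and voice stay constant.
/ʈ/ is a voiceless retroflex stop. The preceding trigger /z/ is a fricative, so /ʈ/ must become a fricative as well.
The voiceless retroflex fricative is [ʂ], so /ʈ/ → [ʂ].

[nɪzʂʊ]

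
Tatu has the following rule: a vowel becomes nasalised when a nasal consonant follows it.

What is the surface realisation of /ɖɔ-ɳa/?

[ɖɔ̃ɳa]

/ɔ/ sits next to the nasal /ɳ/ and is therefore nasalised to [ɔ̃].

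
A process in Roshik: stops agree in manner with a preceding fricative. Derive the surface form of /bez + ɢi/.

The rule targets /ɢ/ (voiced uvular stop), which sits after the trigger /z/ (fricative).
A voiced uvular fricative is [ʁ], so the surface segment is [ʁ].

[bezʁi]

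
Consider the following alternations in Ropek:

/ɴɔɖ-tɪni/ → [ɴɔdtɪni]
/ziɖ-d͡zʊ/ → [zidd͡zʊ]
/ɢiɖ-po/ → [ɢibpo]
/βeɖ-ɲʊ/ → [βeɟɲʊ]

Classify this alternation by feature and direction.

The segment that alternates is /ɖ/, which surfaces as [d] when adjacent to /t/.
The change retroflex → alveolar matches the place of the following /t/, identifying this as place assimilation.
Manner and voice are unchanged, so the assimilation is partial, not total.
Checking the remaining alternations: /ɖ/ → [d] before /d͡z/ (retroflex → alveolar, matching alveolar); /ɖ/ → [b] before /p/ (retroflex → bilabial, matching bilabial); /ɖ/ → [ɟ] before /ɲ/ (retroflex → palatal, matching palatal) — only place changes, and always toward the following segment.
The trigger is the following segment, so the direction is regressive (anticipatory).

regressive place assimilation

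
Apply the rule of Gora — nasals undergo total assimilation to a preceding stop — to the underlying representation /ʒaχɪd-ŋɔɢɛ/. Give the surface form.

[ʒaχɪddɔɢɛ]

/ŋ/ is the segment targeted by the rule; it sits immediately after /d/, so it assimilates completely and surfaces as [d].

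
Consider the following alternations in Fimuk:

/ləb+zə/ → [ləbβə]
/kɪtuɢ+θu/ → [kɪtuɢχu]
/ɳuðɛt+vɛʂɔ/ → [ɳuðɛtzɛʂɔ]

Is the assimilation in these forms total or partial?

partial assimilation

Comparing underlying and surface forms, /z/ → [β] is the alternation; the neighbouring /b/ is constant.
The change alveolar → bilabial matches the place of the preceding /b/, identifying this as place assimilation.
Manner and voice are unchanged, so the assimilation is partial, not total.
The other alternating forms pattern the same way: /θ/ → [χ] after /ɢ/ (dental → uvular, matching uvular); /v/ → [z] after /t/ (labiodental → alveolar, matching alveolar) — only place changes, and always toward the preceding segment.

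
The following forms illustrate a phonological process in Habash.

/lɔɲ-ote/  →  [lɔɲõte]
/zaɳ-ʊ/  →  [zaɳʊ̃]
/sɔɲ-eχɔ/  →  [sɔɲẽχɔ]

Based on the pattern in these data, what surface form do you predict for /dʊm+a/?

[dʊmã]

The data show progressive nasality assimilation (vowel nasalisation): /o/ → [õ] after /ɲ/; /ʊ/ → [ʊ̃] after /ɳ/; /e/ → [ẽ] after /ɲ/ — a vowel is nasalised by an immediately preceding nasal consonant.
/a/ sits next to the nasal /m/ and is therefore nasalised to [ã].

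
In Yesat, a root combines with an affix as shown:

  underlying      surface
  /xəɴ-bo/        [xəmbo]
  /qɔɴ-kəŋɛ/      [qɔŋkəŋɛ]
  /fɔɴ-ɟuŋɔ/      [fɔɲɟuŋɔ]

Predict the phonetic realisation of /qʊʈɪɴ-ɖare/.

The data show regressive place assimilation: /ɴ/ → [m] before /b/; /ɴ/ → [ŋ] before /k/; /ɴ/ → [ɲ] before /ɟ/. In each pair only place changes, matching the following consonant, while manner and voice stay constant.
The rule targets /ɴ/ (voiced uvular nasal), which sits before the trigger /ɖ/ (retroflex).
Changing only its place to retroflex gives [ɳ] — the voiced retroflex nasal.

[qʊʈɪɳɖare]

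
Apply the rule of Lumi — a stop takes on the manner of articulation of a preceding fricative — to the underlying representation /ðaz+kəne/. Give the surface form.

[ðazxəne]

The rule targets /k/ (voiceless velar stop), which sits after the trigger /z/ (fricative).
Changing only its manner to fricative gives [x] — the voiceless velar fricative.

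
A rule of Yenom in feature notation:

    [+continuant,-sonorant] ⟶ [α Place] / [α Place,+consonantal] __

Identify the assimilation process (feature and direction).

progressive place assimilation

The shared variable α links the value of the place features (abbreviated [Place]) on the target to the same value on the neighbouring segment, so place is the feature that assimilates.
Since the environment is written before the underscore, the trigger precedes the target; the direction is progressive.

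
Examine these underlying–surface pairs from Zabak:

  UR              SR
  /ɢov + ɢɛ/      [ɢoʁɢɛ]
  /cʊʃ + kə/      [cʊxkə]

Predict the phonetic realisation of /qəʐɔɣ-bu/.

The data show regressive place assimilation: /v/ → [ʁ] before /ɢ/; /ʃ/ → [x] before /k/. In each pair only place changes, matching the following consonant, while manner and voice stay constant.
/ɣ/ is a voiced velar fricative. The following trigger /b/ is bilabial, so /ɣ/ must become bilabial as well.
The voiced bilabial fricative is [β], so /ɣ/ → [β].

[qəʐɔβbu]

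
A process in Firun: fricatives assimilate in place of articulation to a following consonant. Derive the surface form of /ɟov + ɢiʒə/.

[ɟoʁɢiʒə]

The rule targets /v/ (voiced labiodental fricative), which sits before the trigger /ɢ/ (uvular).
The voiced uvular fricative is [ʁ], so /v/ → [ʁ].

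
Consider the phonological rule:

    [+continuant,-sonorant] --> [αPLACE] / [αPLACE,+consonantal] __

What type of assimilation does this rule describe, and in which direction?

The rule copies the place features (abbreviated [PLACE]) from the environment onto the target, so the assimilating feature is place.
Since the environment is written before the underscore, the trigger precedes the target; the direction is progressive.

progressive place assimilation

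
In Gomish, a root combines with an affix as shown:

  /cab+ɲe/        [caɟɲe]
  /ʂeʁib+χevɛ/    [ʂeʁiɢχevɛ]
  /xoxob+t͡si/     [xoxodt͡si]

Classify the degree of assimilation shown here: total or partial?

partial assimilation

The segment that alternates is /b/, which surfaces as [ɟ] when adjacent to /ɲ/.
The change bilabial → palatal matches the place of the following /ɲ/, identifying this as place assimilation.
Manner and voice are unchanged, so the assimilation is partial, not total.
The same holds elsewhere in the data: /b/ → [ɢ] before /χ/ (bilabial → uvular, matching uvular); /b/ → [d] before /t͡s/ (bilabial → alveolar, matching alveolar) — only place changes, and always toward the following segment.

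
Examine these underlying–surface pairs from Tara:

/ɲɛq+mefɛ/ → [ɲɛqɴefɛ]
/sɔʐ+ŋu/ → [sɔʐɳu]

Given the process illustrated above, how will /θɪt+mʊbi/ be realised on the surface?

The data show progressive place assimilation: /m/ → [ɴ] after /q/; /ŋ/ → [ɳ] after /ʐ/. In each pair only place changes, matching the preceding consonant, while manner and voice stay constant.
The rule targets /m/ (voiced bilabial nasal), which sits after the trigger /t/ (alveolar).
Changing only its place to alveolar gives [n] — the voiced alveolar nasal.

[θɪtnʊbi]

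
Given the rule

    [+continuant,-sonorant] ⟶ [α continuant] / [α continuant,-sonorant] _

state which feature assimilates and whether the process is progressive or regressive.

progressive manner assimilation

The shared variable α links the value of [continuant] on the target to that of the neighbouring obstruent. [continuant] distinguishes stops from fricatives — a manner-of-articulation feature — so this is manner assimilation.
The conditioning segment sits to the left of the focus bar, meaning the trigger precedes the segment that changes — progressive assimilation.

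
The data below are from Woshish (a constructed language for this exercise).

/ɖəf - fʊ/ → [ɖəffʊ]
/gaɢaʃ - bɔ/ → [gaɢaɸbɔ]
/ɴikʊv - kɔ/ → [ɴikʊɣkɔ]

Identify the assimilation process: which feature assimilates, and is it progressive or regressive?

Underlying /ʃ/ is realised as [ɸ] next to /b/; /b/ itself does not change.
The change postalveolar → bilabial matches the place of the following /b/, identifying this as place assimilation.
Manner and voice are unchanged, so the assimilation is partial, not total.
The same holds elsewhere in the data: /v/ → [ɣ] before /k/ (labiodental → velar, matching velar) — only place changes, and always toward the following segment.
Nothing changes in [ɖəffʊ]: there the adjacent consonants already agree in place (/f/ and /f/ are both labiodental), so this form is consistent with the same rule.
Since the segment that changes precedes the conditioning segment, the assimilation is regressive.

regressive place assimilation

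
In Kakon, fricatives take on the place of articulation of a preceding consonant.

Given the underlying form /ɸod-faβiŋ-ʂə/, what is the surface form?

[ɸodsaβiŋxə]

The rule targets /f/ (voiceless labiodental fricative), which sits after the trigger /d/ (alveolar).
Changing only its place to alveolar gives [s] — the voiceless alveolar fricative.
At the second juncture, /ʂ/ likewise becomes [x] adjacent to /ŋ/.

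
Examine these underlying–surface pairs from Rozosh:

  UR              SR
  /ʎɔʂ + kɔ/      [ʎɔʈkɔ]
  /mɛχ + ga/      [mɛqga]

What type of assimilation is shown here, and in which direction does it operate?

Underlying /ʂ/ is realised as [ʈ] next to /k/; /k/ itself does not change.
/ʂ/ is a fricative while /k/ is a stop; the output [ʈ] is a stop, matching the trigger — so the feature that spreads is manner.
Place and voice are unchanged, so the assimilation is partial, not total.
The other alternating form patterns the same way: /χ/ → [q] before /g/ (fricative → stop, matching a stop) — only manner changes, and always toward the following segment.
Since the segment that changes precedes the conditioning segment, the assimilation is regressive.

regressive manner assimilation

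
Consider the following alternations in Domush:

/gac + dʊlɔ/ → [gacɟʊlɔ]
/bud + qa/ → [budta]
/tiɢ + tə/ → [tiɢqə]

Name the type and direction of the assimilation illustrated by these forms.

progressive place assimilation

Underlying /d/ is realised as [ɟ] next to /c/; /c/ itself does not change.
/d/ is alveolar while /c/ is palatal; the output [ɟ] is palatal, matching the trigger — so the feature that spreads is place.
Manner and voice are unchanged, so the assimilation is partial, not total.
The other alternating forms pattern the same way: /q/ → [t] after /d/ (uvular → alveolar, matching alveolar); /t/ → [q] after /ɢ/ (alveolar → uvular, matching uvular) — only place changes, and always toward the preceding segment.
The trigger is the preceding segment, so the direction is progressive (perseverative).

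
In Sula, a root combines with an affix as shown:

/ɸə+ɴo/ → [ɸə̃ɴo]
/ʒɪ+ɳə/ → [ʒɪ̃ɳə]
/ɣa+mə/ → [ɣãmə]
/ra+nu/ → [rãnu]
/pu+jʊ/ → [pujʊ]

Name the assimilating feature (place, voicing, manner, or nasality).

The vowel /ə/ surfaces as nasalised [ə̃] next to the following nasal /ɴ/ — it has acquired the [+nasal] feature of its neighbour.
The other forms show the same pattern: /ɪ/ → [ɪ̃] before /ɳ/; /a/ → [ã] before /m/; /a/ → [ã] before /n/ — each time a vowel is nasalised next to a following nasal.
No change occurs in [pujʊ] because the vowel at the boundary is adjacent to an oral consonant, not a nasal (/u/ next to /j/).

nasality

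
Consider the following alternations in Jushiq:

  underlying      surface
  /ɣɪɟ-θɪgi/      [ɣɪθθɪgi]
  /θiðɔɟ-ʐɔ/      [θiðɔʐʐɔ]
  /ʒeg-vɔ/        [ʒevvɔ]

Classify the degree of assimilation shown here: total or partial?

total assimilation

Underlying /ɟ/ is realised as [θ] next to /θ/; /θ/ itself does not change.
The output [θ] is identical to the trigger /θ/ — every feature (place, manner, voicing) has been copied — so this is total assimilation.
The remaining alternations confirm this: /ɟ/ → [ʐ] before /ʐ/; /g/ → [v] before /v/ — in each case the output is a copy of the following consonant.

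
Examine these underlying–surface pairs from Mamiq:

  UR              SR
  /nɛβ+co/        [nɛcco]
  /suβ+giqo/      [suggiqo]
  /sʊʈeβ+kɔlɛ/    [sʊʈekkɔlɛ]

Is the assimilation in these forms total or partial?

total assimilation

The segment that alternates is /β/, which surfaces as [c] when adjacent to /c/.
The output [c] is identical to the trigger /c/ — every feature (place, manner, voicing) has been copied — so this is total assimilation.
The other forms behave the same way: /β/ → [g] before /g/; /β/ → [k] before /k/ — in each case the output is a copy of the following consonant.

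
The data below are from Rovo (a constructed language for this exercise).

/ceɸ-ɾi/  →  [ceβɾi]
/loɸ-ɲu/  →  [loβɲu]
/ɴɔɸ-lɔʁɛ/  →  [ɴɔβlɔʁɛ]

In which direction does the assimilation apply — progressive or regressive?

regressive

Comparing underlying and surface forms, /ɸ/ → [β] is the alternation; the neighbouring /ɾ/ is constant.
The change voiceless → voiced matches the voicing of the following /ɾ/, identifying this as voicing assimilation.
The other alternating forms pattern the same way: /ɸ/ → [β] before /ɲ/ (voiceless → voiced, matching voiced); /ɸ/ → [β] before /l/ (voiceless → voiced, matching voiced) — only voicing changes, and always toward the following segment.
The trigger is the following segment, so the direction is regressive (anticipatory).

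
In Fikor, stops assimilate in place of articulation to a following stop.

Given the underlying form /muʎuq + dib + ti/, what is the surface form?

[muʎutdidti]

The rule targets /q/ (voiceless uvular stop), which sits before the trigger /d/ (alveolar).
Changing only its place to alveolar gives [t] — the voiceless alveolar stop.
The same rule applies at the second boundary: /b/ → [d] next to /t/.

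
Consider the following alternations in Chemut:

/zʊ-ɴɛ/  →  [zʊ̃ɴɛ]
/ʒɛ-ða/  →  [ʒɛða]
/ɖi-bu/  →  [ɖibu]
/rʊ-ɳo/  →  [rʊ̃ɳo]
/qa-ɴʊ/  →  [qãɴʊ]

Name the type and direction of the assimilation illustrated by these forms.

The vowel /ʊ/ surfaces as nasalised [ʊ̃] next to the following nasal /ɴ/ — it has acquired the [+nasal] feature of its neighbour.
Likewise in the remaining data: /ʊ/ → [ʊ̃] before /ɳ/; /a/ → [ã] before /ɴ/ — each time a vowel is nasalised next to a following nasal.
No change occurs in [ʒɛða], [ɖibu] because the vowel at the boundary is adjacent to an oral consonant, not a nasal (/ɛ/ next to /ð/; /i/ next to /b/).
Because the conditioning nasal is to the right of the vowel that changes, the process is regressive (anticipatory).

regressive nasality assimilation (vowel nasalisation)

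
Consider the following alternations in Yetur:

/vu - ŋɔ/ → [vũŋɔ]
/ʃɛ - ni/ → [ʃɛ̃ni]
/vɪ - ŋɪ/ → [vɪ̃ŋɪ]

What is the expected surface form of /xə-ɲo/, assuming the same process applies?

The data show regressive nasality assimilation (vowel nasalisation): /u/ → [ũ] before /ŋ/; /ɛ/ → [ɛ̃] before /n/; /ɪ/ → [ɪ̃] before /ŋ/ — a vowel is nasalised by an immediately following nasal consonant.
The vowel /ə/ is adjacent to the following nasal /ɲ/, so it acquires [+nasal] and surfaces as [ə̃].

[xə̃ɲo]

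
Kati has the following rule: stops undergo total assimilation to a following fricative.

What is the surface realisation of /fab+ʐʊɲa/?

[faʐʐʊɲa]

/b/ is the segment targeted by the rule; it sits immediately before /ʐ/, so it assimilates completely and surfaces as [ʐ].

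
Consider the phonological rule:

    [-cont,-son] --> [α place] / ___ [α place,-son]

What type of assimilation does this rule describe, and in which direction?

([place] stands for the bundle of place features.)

The rule copies the place features (abbreviated [place]) from the environment onto the target, so the assimilating feature is place.
Since the environment is written after the underscore, the trigger follows the target; the direction is regressive.

regressive place assimilation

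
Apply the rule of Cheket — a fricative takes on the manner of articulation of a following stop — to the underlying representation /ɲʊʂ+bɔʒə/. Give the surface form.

/ʂ/ is a voiceless retroflex fricative. The following trigger /b/ is a stop, so /ʂ/ must become a stop as well.
The voiceless retroflex stop is [ʈ], so /ʂ/ → [ʈ].

[ɲʊʈbɔʒə]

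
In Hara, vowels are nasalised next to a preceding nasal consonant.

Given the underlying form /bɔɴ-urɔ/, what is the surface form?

[bɔɴũrɔ]

/u/ sits next to the nasal /ɴ/ and is therefore nasalised to [ũ].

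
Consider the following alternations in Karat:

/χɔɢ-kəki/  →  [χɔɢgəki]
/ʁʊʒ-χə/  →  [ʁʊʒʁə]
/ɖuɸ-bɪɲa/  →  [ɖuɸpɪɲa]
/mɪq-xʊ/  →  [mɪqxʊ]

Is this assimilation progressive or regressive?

The segment that alternates is /k/, which surfaces as [g] when adjacent to /ɢ/.
The change voiceless → voiced matches the voicing of the preceding /ɢ/, identifying this as voicing assimilation.
Checking the remaining alternations: /χ/ → [ʁ] after /ʒ/ (voiceless → voiced, matching voiced); /b/ → [p] after /ɸ/ (voiced → voiceless, matching voiceless) — only voicing changes, and always toward the preceding segment.
No alternation appears in [mɪqxʊ]: there the adjacent consonants already agree in voicing (/x/ and /q/ are both voiceless), so this form is consistent with the same rule.
Since the segment that changes follows the conditioning segment, the assimilation is progressive.

progressive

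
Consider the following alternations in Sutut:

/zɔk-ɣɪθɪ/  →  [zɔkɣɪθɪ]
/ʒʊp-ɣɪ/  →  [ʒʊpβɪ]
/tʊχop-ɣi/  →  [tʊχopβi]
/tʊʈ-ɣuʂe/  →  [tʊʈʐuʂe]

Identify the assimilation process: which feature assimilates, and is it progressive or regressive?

progressive place assimilation

Underlying /ɣ/ is realised as [β] next to /p/; /p/ itself does not change.
/ɣ/ is velar while /p/ is bilabial; the output [β] is bilabial, matching the trigger — so the feature that spreads is place.
Manner and voice are unchanged, so the assimilation is partial, not total.
Checking the remaining alternation: /ɣ/ → [ʐ] after /ʈ/ (velar → retroflex, matching retroflex) — only place changes, and always toward the preceding segment.
No alternation appears in [zɔkɣɪθɪ]: there the adjacent consonants already agree in place (/ɣ/ and /k/ are both velar), so this form is consistent with the same rule.
The trigger is the preceding segment, so the direction is progressive (perseverative).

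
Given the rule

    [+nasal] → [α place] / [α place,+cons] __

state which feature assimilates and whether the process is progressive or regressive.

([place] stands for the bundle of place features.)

The rule copies the place features (abbreviated [place]) from the environment onto the target, so the assimilating feature is place.
Since the environment is written before the underscore, the trigger precedes the target; the direction is progressive.

progressive place assimilation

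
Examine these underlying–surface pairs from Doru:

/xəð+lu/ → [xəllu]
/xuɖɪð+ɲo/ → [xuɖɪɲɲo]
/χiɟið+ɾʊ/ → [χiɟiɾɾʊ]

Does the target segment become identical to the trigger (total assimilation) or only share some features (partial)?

Comparing underlying and surface forms, /ð/ → [l] is the alternation; the neighbouring /l/ is constant.
The output [l] is identical to the trigger /l/ — every feature (place, manner, voicing) has been copied — so this is total assimilation.
The remaining alternations confirm this: /ð/ → [ɲ] before /ɲ/; /ð/ → [ɾ] before /ɾ/ — in each case the output is a copy of the following consonant.

total assimilation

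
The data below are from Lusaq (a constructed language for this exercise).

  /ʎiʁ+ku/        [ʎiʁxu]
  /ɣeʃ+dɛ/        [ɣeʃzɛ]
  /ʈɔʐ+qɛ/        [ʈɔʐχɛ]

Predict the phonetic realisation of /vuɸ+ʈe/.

The data show progressive manner assimilation: /k/ → [x] after /ʁ/; /d/ → [z] after /ʃ/; /q/ → [χ] after /ʐ/. In each pair only manner changes, matching the preceding consonant, while place and voice stay constant.
The rule targets /ʈ/ (voiceless retroflex stop), which sits after the trigger /ɸ/ (fricative).
Changing only its manner to fricative gives [ʂ] — the voiceless retroflex fricative.

[vuɸʂe]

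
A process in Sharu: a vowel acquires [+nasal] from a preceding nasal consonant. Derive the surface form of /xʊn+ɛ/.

[xʊnɛ̃]

/ɛ/ sits next to the nasal /n/ and is therefore nasalised to [ɛ̃].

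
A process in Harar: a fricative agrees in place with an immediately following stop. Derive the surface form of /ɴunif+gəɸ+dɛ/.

[ɴunixgəsdɛ]

/f/ is a voiceless labiodental fricative. The following trigger /g/ is velar, so /f/ must become velar as well.
Changing only its place to velar gives [x] — the voiceless velar fricative.
At the second juncture, /ɸ/ likewise becomes [s] adjacent to /d/.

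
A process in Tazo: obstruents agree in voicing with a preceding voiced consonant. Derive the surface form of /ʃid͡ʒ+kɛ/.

The rule targets /k/ (voiceless velar stop), which sits after the trigger /d͡ʒ/ (voiced).
The voiced velar stop is [g], so /k/ → [g].

[ʃid͡ʒgɛ]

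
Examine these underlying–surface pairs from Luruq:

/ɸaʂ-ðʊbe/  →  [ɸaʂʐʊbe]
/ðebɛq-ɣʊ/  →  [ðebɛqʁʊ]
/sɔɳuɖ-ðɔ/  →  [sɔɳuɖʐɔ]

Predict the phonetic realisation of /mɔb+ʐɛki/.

The data show progressive place assimilation: /ð/ → [ʐ] after /ʂ/; /ɣ/ → [ʁ] after /q/; /ð/ → [ʐ] after /ɖ/. In each pair only place changes, matching the preceding consonant, while manner and voice stay constant.
/ʐ/ is a voiced retroflex fricative. The preceding trigger /b/ is bilabial, so /ʐ/ must become bilabial as well.
The voiced bilabial fricative is [β], so /ʐ/ → [β].

[mɔbβɛki]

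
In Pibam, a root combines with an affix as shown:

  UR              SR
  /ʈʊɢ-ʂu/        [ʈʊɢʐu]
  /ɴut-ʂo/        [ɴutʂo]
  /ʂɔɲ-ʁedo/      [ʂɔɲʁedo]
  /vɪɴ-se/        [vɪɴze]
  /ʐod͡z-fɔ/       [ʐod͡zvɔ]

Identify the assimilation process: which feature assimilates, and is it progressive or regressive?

progressive voicing assimilation

Comparing underlying and surface forms, /ʂ/ → [ʐ] is the alternation; the neighbouring /ɢ/ is constant.
The change voiceless → voiced matches the voicing of the preceding /ɢ/, identifying this as voicing assimilation.
Place and manner are unchanged, so the assimilation is partial, not total.
The other alternating forms pattern the same way: /s/ → [z] after /ɴ/ (voiceless → voiced, matching voiced); /f/ → [v] after /d͡z/ (voiceless → voiced, matching voiced) — only voicing changes, and always toward the preceding segment.
Nothing changes in [ɴutʂo], [ʂɔɲʁedo]: there the adjacent consonants already agree in voicing (/ʂ/ and /t/ are both voiceless; /ʁ/ and /ɲ/ are both voiced), so these forms are consistent with the same rule.
The trigger is the preceding segment, so the direction is progressive (perseverative).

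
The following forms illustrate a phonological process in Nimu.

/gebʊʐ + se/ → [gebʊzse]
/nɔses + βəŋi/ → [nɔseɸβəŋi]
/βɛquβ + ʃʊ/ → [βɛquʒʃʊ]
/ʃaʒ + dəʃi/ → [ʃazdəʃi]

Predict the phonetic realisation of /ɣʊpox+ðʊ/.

The data show regressive place assimilation: /ʐ/ → [z] before /s/; /s/ → [ɸ] before /β/; /β/ → [ʒ] before /ʃ/; /ʒ/ → [z] before /d/. In each pair only place changes, matching the following consonant, while manner and voice stay constant.
/x/ is a voiceless velar fricative. The following trigger /ð/ is dental, so /x/ must become dental as well.
Changing only its place to dental gives [θ] — the voiceless dental fricative.

[ɣʊpoθðʊ]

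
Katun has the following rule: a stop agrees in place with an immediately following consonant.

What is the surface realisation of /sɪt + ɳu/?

[sɪʈɳu]

The rule targets /t/ (voiceless alveolar stop), which sits before the trigger /ɳ/ (retroflex).
Changing only its place to retroflex gives [ʈ] — the voiceless retroflex stop.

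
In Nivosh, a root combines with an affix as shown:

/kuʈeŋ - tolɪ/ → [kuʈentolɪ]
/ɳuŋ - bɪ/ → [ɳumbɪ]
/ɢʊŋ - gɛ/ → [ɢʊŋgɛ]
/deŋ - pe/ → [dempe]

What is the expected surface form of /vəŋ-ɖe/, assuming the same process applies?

The data show regressive place assimilation: /ŋ/ → [n] before /t/; /ŋ/ → [m] before /b/; /ŋ/ → [m] before /p/. In each pair only place changes, matching the following consonant, while manner and voice stay constant.
No alternation appears in [ɢʊŋgɛ]: there the adjacent consonants already agree in place (/ŋ/ and /g/ are both velar), so this form is consistent with the same rule.
The rule targets /ŋ/ (voiced velar nasal), which sits before the trigger /ɖ/ (retroflex).
The voiced retroflex nasal is [ɳ], so /ŋ/ → [ɳ].

[vəɳɖe]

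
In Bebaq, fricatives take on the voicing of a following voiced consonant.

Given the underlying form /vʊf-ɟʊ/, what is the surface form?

/f/ is a voiceless labiodental fricative. The following trigger /ɟ/ is voiced, so /f/ must become voiced as well.
Changing only its voicing to voiced gives [v] — the voiced labiodental fricative.

[vʊvɟʊ]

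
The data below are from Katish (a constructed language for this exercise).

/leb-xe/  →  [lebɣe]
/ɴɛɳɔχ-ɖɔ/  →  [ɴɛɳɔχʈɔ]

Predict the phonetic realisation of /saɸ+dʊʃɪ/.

The data show progressive voicing assimilation: /x/ → [ɣ] after /b/; /ɖ/ → [ʈ] after /χ/. In each pair only voicing changes, matching the preceding consonant, while place and manner stay constant.
/d/ is a voiced alveolar stop. The preceding trigger /ɸ/ is voiceless, so /d/ must become voiceless as well.
The voiceless alveolar stop is [t], so /d/ → [t].

[saɸtʊʃɪ]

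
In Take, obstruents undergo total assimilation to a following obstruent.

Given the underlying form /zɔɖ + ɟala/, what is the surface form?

/ɖ/ is the segment targeted by the rule; it sits immediately before /ɟ/, so it assimilates completely and surfaces as [ɟ].

[zɔɟɟala]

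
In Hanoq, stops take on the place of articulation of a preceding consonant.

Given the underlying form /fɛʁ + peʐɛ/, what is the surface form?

[fɛʁqeʐɛ]

/p/ is a voiceless bilabial stop. The preceding trigger /ʁ/ is uvular, so /p/ must become uvular as well.
A voiceless uvular stop is [q], so the surface segment is [q].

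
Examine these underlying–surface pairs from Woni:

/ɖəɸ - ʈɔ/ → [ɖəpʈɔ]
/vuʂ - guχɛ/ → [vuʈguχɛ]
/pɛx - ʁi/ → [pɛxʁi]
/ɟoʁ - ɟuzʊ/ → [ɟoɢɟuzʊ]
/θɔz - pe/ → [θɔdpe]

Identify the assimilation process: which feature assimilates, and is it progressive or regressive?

The segment that alternates is /ɸ/, which surfaces as [p] when adjacent to /ʈ/.
/ɸ/ is a fricative while /ʈ/ is a stop; the output [p] is a stop, matching the trigger — so the feature that spreads is manner.
Place and voice are unchanged, so the assimilation is partial, not total.
The other alternating forms pattern the same way: /ʂ/ → [ʈ] before /g/ (fricative → stop, matching a stop); /ʁ/ → [ɢ] before /ɟ/ (fricative → stop, matching a stop); /z/ → [d] before /p/ (fricative → stop, matching a stop) — only manner changes, and always toward the following segment.
Nothing changes in [pɛxʁi]: there the adjacent consonants already agree in manner (/x/ and /ʁ/ are both fricatives), so this form is consistent with the same rule.
Since the segment that changes precedes the conditioning segment, the assimilation is regressive.

regressive manner assimilation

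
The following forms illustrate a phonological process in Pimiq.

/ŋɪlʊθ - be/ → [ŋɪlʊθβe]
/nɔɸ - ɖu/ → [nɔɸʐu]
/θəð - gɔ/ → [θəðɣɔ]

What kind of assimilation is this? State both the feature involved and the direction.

Underlying /b/ is realised as [β] next to /θ/; /θ/ itself does not change.
/b/ is a stop while /θ/ is a fricative; the output [β] is a fricative, matching the trigger — so the feature that spreads is manner.
Place and voice are unchanged, so the assimilation is partial, not total.
The same holds elsewhere in the data: /ɖ/ → [ʐ] after /ɸ/ (stop → fricative, matching a fricative); /g/ → [ɣ] after /ð/ (stop → fricative, matching a fricative) — only manner changes, and always toward the preceding segment.
Since the segment that changes follows the conditioning segment, the assimilation is progressive.

progressive manner assimilation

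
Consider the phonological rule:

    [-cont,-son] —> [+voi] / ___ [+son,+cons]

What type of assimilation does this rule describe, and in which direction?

regressive voicing assimilation

The structural change is [+voi], and the conditioning segment [+son,+cons] (a sonorant consonant) is itself voiced, so the target comes to share the voicing of its neighbour — voicing assimilation.
The conditioning segment sits to the right of the focus bar, meaning the trigger follows the segment that changes — regressive assimilation.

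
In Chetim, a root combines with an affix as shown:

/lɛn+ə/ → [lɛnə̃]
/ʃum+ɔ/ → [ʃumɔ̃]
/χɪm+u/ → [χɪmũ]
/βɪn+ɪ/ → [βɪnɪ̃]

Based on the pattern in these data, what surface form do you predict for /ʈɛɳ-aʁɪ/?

The data show progressive nasality assimilation (vowel nasalisation): /ə/ → [ə̃] after /n/; /ɔ/ → [ɔ̃] after /m/; /u/ → [ũ] after /m/; /ɪ/ → [ɪ̃] after /n/ — a vowel is nasalised by an immediately preceding nasal consonant.
/a/ sits next to the nasal /ɳ/ and is therefore nasalised to [ã].

[ʈɛɳãʁɪ]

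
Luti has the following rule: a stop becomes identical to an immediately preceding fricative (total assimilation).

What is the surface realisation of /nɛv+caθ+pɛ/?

/c/ is the segment targeted by the rule; it sits immediately after /v/, so it assimilates completely and surfaces as [v].
The same rule applies at the second boundary: /p/ → [θ] next to /θ/.

[nɛvvaθθɛ]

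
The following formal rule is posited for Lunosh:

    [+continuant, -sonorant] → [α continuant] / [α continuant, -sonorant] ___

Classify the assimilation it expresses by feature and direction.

The rule copies [continuant] (continuancy) from the environment onto the target fricatives; since [±continuant] encodes the stop/fricative manner contrast, the assimilating dimension is manner.
The conditioning segment sits to the left of the focus bar, meaning the trigger precedes the segment that changes — progressive assimilation.

progressive manner assimilation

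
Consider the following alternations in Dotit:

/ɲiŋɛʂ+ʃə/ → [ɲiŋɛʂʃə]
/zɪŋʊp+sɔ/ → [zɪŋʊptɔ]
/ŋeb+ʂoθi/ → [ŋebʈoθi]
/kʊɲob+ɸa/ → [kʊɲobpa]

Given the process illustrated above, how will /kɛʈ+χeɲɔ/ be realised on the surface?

[kɛʈqeɲɔ]

The data show progressive manner assimilation: /s/ → [t] after /p/; /ʂ/ → [ʈ] after /b/; /ɸ/ → [p] after /b/. In each pair only manner changes, matching the preceding consonant, while place and voice stay constant.
No alternation appears in [ɲiŋɛʂʃə]: there the adjacent consonants already agree in manner (/ʃ/ and /ʂ/ are both fricatives), so this form is consistent with the same rule.
The rule targets /χ/ (voiceless uvular fricative), which sits after the trigger /ʈ/ (stop).
A voiceless uvular stop is [q], so the surface segment is [q].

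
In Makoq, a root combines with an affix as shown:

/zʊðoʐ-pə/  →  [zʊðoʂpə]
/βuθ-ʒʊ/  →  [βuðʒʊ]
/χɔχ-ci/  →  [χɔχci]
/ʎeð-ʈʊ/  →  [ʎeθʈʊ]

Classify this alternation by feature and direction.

The segment that alternates is /ʐ/, which surfaces as [ʂ] when adjacent to /p/.
The change voiced → voiceless matches the voicing of the following /p/, identifying this as voicing assimilation.
Place and manner are unchanged, so the assimilation is partial, not total.
The other alternating forms pattern the same way: /θ/ → [ð] before /ʒ/ (voiceless → voiced, matching voiced); /ð/ → [θ] before /ʈ/ (voiced → voiceless, matching voiceless) — only voicing changes, and always toward the following segment.
No alternation appears in [χɔχci]: there the adjacent consonants already agree in voicing (/χ/ and /c/ are both voiceless), so this form is consistent with the same rule.
Since the segment that changes precedes the conditioning segment, the assimilation is regressive.

regressive voicing assimilation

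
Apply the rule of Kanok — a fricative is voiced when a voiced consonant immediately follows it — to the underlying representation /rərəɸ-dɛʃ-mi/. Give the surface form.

The rule targets /ɸ/ (voiceless bilabial fricative), which sits before the trigger /d/ (voiced).
A voiced bilabial fricative is [β], so the surface segment is [β].
At the second juncture, /ʃ/ likewise becomes [ʒ] adjacent to /m/.

[rərəβdɛʒmi]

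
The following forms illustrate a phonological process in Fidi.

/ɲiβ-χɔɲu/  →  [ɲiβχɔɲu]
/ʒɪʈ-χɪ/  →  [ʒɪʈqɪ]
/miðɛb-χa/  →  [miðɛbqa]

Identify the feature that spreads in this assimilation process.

Comparing underlying and surface forms, /χ/ → [q] is the alternation; the neighbouring /ʈ/ is constant.
/χ/ is a fricative while /ʈ/ is a stop; the output [q] is a stop, matching the trigger — so the feature that spreads is manner.
The other alternating form patterns the same way: /χ/ → [q] after /b/ (fricative → stop, matching a stop) — only manner changes, and always toward the preceding segment.
No alternation appears in [ɲiβχɔɲu]: there the adjacent consonants already agree in manner (/χ/ and /β/ are both fricatives), so this form is consistent with the same rule.

manner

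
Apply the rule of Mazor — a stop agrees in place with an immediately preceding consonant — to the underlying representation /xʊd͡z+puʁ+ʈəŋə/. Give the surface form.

[xʊd͡ztuʁqəŋə]

The rule targets /p/ (voiceless bilabial stop), which sits after the trigger /d͡z/ (alveolar).
A voiceless alveolar stop is [t], so the surface segment is [t].
The same rule applies at the second boundary: /ʈ/ → [q] next to /ʁ/.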